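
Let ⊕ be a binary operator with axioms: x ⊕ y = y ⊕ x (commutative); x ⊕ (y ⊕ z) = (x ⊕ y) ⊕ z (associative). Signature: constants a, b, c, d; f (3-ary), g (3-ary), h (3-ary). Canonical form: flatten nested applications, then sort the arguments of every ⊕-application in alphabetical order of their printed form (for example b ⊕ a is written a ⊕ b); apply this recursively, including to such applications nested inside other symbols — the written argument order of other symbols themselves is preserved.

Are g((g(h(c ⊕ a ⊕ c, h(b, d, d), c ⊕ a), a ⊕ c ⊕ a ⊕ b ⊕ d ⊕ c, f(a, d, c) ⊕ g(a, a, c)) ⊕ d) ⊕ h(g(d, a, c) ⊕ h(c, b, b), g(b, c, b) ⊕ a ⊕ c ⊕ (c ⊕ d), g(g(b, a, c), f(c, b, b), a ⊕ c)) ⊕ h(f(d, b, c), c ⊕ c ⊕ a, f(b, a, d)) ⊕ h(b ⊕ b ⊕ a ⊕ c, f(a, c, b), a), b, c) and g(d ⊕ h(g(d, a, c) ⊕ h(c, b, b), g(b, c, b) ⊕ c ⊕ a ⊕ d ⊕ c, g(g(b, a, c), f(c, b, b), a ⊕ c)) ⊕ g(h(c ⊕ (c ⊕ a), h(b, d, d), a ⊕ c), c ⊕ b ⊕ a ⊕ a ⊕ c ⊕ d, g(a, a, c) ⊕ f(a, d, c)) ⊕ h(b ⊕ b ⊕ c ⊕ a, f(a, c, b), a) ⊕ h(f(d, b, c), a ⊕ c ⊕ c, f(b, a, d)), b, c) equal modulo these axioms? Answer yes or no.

Answer: yes — both canonical forms are g(d ⊕ g(h(a ⊕ c ⊕ c, h(b, d, d), a ⊕ c), a ⊕ a ⊕ b ⊕ c ⊕ c ⊕ d, f(a, d, c) ⊕ g(a, a, c)) ⊕ h(a ⊕ b ⊕ b ⊕ c, f(a, c, b), a) ⊕ h(f(d, b, c), a ⊕ c ⊕ c, f(b, a, d)) ⊕ h(g(d, a, c) ⊕ h(c, b, b), a ⊕ c ⊕ c ⊕ d ⊕ g(b, c, b), g(g(b, a, c), f(c, b, b), a ⊕ c)), b, c)

Derivation:
Left:  g((g(h(c ⊕ a ⊕ c, h(b, d, d), c ⊕ a), a ⊕ c ⊕ a ⊕ b ⊕ d ⊕ c, f(a, d, c) ⊕ g(a, a, c)) ⊕ d) ⊕ h(g(d, a, c) ⊕ h(c, b, b), g(b, c, b) ⊕ a ⊕ c ⊕ (c ⊕ d), g(g(b, a, c), f(c, b, b), a ⊕ c)) ⊕ h(f(d, b, c), c ⊕ c ⊕ a, f(b, a, d)) ⊕ h(b ⊕ b ⊕ a ⊕ c, f(a, c, b), a), b, c)
  Work inside:  (g(h(c ⊕ a ⊕ c, h(b, d, d), c ⊕ a), a ⊕ c ⊕ a ⊕ b ⊕ d ⊕ c, f(a, d, c) ⊕ g(a, a, c)) ⊕ d) ⊕ h(g(d, a, c) ⊕ h(c, b, b), g(b, c, b) ⊕ a ⊕ c ⊕ (c ⊕ d), g(g(b, a, c), f(c, b, b), a ⊕ c)) ⊕ h(f(d, b, c), c ⊕ c ⊕ a, f(b, a, d)) ⊕ h(b ⊕ b ⊕ a ⊕ c, f(a, c, b), a)
  Un-nest:  g(h(c ⊕ a ⊕ c, h(b, d, d), c ⊕ a), a ⊕ c ⊕ a ⊕ b ⊕ d ⊕ c, f(a, d, c) ⊕ g(a, a, c)) ⊕ d ⊕ h(g(d, a, c) ⊕ h(c, b, b), g(b, c, b) ⊕ a ⊕ c ⊕ (c ⊕ d), g(g(b, a, c), f(c, b, b), a ⊕ c)) ⊕ h(f(d, b, c), c ⊕ c ⊕ a, f(b, a, d)) ⊕ h(b ⊕ b ⊕ a ⊕ c, f(a, c, b), a)
  Simplify inside:  g(h(c ⊕ a ⊕ c, h(b, d, d), c ⊕ a), a ⊕ c ⊕ a ⊕ b ⊕ d ⊕ c, f(a, d, c) ⊕ g(a, a, c))  →  g(h(a ⊕ c ⊕ c, h(b, d, d), a ⊕ c), a ⊕ a ⊕ b ⊕ c ⊕ c ⊕ d, f(a, d, c) ⊕ g(a, a, c))
  Simplify inside:  h(g(d, a, c) ⊕ h(c, b, b), g(b, c, b) ⊕ a ⊕ c ⊕ (c ⊕ d), g(g(b, a, c), f(c, b, b), a ⊕ c))  →  h(g(d, a, c) ⊕ h(c, b, b), a ⊕ c ⊕ c ⊕ d ⊕ g(b, c, b), g(g(b, a, c), f(c, b, b), a ⊕ c))
  Simplify inside:  h(f(d, b, c), c ⊕ c ⊕ a, f(b, a, d))  →  h(f(d, b, c), a ⊕ c ⊕ c, f(b, a, d))
  Sort:  d ⊕ g(h(a ⊕ c ⊕ c, h(b, d, d), a ⊕ c), a ⊕ a ⊕ b ⊕ c ⊕ c ⊕ d, f(a, d, c) ⊕ g(a, a, c)) ⊕ h(a ⊕ b ⊕ b ⊕ c, f(a, c, b), a) ⊕ h(f(d, b, c), a ⊕ c ⊕ c, f(b, a, d)) ⊕ h(g(d, a, c) ⊕ h(c, b, b), a ⊕ c ⊕ c ⊕ d ⊕ g(b, c, b), g(g(b, a, c), f(c, b, b), a ⊕ c))
  Reassemble:  g(d ⊕ g(h(a ⊕ c ⊕ c, h(b, d, d), a ⊕ c), a ⊕ a ⊕ b ⊕ c ⊕ c ⊕ d, f(a, d, c) ⊕ g(a, a, c)) ⊕ h(a ⊕ b ⊕ b ⊕ c, f(a, c, b), a) ⊕ h(f(d, b, c), a ⊕ c ⊕ c, f(b, a, d)) ⊕ h(g(d, a, c) ⊕ h(c, b, b), a ⊕ c ⊕ c ⊕ d ⊕ g(b, c, b), g(g(b, a, c), f(c, b, b), a ⊕ c)), b, c)
Right:  g(d ⊕ h(g(d, a, c) ⊕ h(c, b, b), g(b, c, b) ⊕ c ⊕ a ⊕ d ⊕ c, g(g(b, a, c), f(c, b, b), a ⊕ c)) ⊕ g(h(c ⊕ (c ⊕ a), h(b, d, d), a ⊕ c), c ⊕ b ⊕ a ⊕ a ⊕ c ⊕ d, g(a, a, c) ⊕ f(a, d, c)) ⊕ h(b ⊕ b ⊕ c ⊕ a, f(a, c, b), a) ⊕ h(f(d, b, c), a ⊕ c ⊕ c, f(b, a, d)), b, c)
  Work inside:  d ⊕ h(g(d, a, c) ⊕ h(c, b, b), g(b, c, b) ⊕ c ⊕ a ⊕ d ⊕ c, g(g(b, a, c), f(c, b, b), a ⊕ c)) ⊕ g(h(c ⊕ (c ⊕ a), h(b, d, d), a ⊕ c), c ⊕ b ⊕ a ⊕ a ⊕ c ⊕ d, g(a, a, c) ⊕ f(a, d, c)) ⊕ h(b ⊕ b ⊕ c ⊕ a, f(a, c, b), a) ⊕ h(f(d, b, c), a ⊕ c ⊕ c, f(b, a, d))
  Canonicalize subterm:  h(g(d, a, c) ⊕ h(c, b, b), g(b, c, b) ⊕ c ⊕ a ⊕ d ⊕ c, g(g(b, a, c), f(c, b, b), a ⊕ c))  →  h(g(d, a, c) ⊕ h(c, b, b), a ⊕ c ⊕ c ⊕ d ⊕ g(b, c, b), g(g(b, a, c), f(c, b, b), a ⊕ c))
  Canonicalize subterm:  g(h(c ⊕ (c ⊕ a), h(b, d, d), a ⊕ c), c ⊕ b ⊕ a ⊕ a ⊕ c ⊕ d, g(a, a, c) ⊕ f(a, d, c))  →  g(h(a ⊕ c ⊕ c, h(b, d, d), a ⊕ c), a ⊕ a ⊕ b ⊕ c ⊕ c ⊕ d, f(a, d, c) ⊕ g(a, a, c))
  Simplify inside:  h(b ⊕ b ⊕ c ⊕ a, f(a, c, b), a)  →  h(a ⊕ b ⊕ b ⊕ c, f(a, c, b), a)
  Sort arguments:  d ⊕ g(h(a ⊕ c ⊕ c, h(b, d, d), a ⊕ c), a ⊕ a ⊕ b ⊕ c ⊕ c ⊕ d, f(a, d, c) ⊕ g(a, a, c)) ⊕ h(a ⊕ b ⊕ b ⊕ c, f(a, c, b), a) ⊕ h(f(d, b, c), a ⊕ c ⊕ c, f(b, a, d)) ⊕ h(g(d, a, c) ⊕ h(c, b, b), a ⊕ c ⊕ c ⊕ d ⊕ g(b, c, b), g(g(b, a, c), f(c, b, b), a ⊕ c))
  Rebuild:  g(d ⊕ g(h(a ⊕ c ⊕ c, h(b, d, d), a ⊕ c), a ⊕ a ⊕ b ⊕ c ⊕ c ⊕ d, f(a, d, c) ⊕ g(a, a, c)) ⊕ h(a ⊕ b ⊕ b ⊕ c, f(a, c, b), a) ⊕ h(f(d, b, c), a ⊕ c ⊕ c, f(b, a, d)) ⊕ h(g(d, a, c) ⊕ h(c, b, b), a ⊕ c ⊕ c ⊕ d ⊕ g(b, c, b), g(g(b, a, c), f(c, b, b), a ⊕ c)), b, c)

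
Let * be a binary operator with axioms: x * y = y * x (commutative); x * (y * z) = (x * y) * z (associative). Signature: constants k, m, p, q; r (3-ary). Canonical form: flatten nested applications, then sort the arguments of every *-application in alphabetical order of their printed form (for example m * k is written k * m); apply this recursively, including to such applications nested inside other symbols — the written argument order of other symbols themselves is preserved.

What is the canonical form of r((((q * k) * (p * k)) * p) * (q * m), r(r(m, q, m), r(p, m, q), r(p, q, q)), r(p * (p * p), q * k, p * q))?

Focus inside:  (((q * k) * (p * k)) * p) * (q * m)
Flatten:  q * k * p * k * p * q * m
Sort:  k * k * m * p * p * q * q
Put back:  r(k * k * m * p * p * q * q, r(r(m, q, m), r(p, m, q), r(p, q, q)), r(p * p * p, k * q, p * q))

Answer: r(k * k * m * p * p * q * q, r(r(m, q, m), r(p, m, q), r(p, q, q)), r(p * p * p, k * q, p * q))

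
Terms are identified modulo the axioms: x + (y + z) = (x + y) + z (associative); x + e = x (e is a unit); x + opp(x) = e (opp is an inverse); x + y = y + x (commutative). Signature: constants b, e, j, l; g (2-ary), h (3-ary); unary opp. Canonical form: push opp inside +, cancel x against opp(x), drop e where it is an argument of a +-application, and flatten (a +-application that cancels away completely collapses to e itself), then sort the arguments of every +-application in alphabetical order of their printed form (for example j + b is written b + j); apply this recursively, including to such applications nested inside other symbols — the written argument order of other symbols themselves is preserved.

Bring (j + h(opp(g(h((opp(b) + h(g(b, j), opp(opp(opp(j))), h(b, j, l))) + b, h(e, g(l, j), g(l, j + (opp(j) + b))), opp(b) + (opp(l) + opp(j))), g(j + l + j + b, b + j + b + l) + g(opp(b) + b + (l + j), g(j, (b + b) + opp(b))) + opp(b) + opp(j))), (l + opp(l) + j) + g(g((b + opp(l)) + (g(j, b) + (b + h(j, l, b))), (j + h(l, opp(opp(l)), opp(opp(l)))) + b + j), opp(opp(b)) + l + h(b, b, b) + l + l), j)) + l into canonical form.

Push opp inside:  distribute opp over + and collapse double opp
Collect terms:  j + h(opp(g(h(h(g(b, j), opp(j), h(b, j, l)), h(e, g(l, j), g(l, b)), opp(b) + opp(j) + opp(l)), g(b + j + j + l, b + b + j + l) + g(j + l, g(j, b)) + opp(b) + opp(j))), g(g(b + b + g(j, b) + h(j, l, b) + opp(l), b + h(l, l, l) + j + j), b + h(b, b, b) + l + l + l) + j, j) + l
Order the arguments:  h(opp(g(h(h(g(b, j), opp(j), h(b, j, l)), h(e, g(l, j), g(l, b)), opp(b) + opp(j) + opp(l)), g(b + j + j + l, b + b + j + l) + g(j + l, g(j, b)) + opp(b) + opp(j))), g(g(b + b + g(j, b) + h(j, l, b) + opp(l), b + h(l, l, l) + j + j), b + h(b, b, b) + l + l + l) + j, j) + j + l

Answer: h(opp(g(h(h(g(b, j), opp(j), h(b, j, l)), h(e, g(l, j), g(l, b)), opp(b) + opp(j) + opp(l)), g(b + j + j + l, b + b + j + l) + g(j + l, g(j, b)) + opp(b) + opp(j))), g(g(b + b + g(j, b) + h(j, l, b) + opp(l), b + h(l, l, l) + j + j), b + h(b, b, b) + l + l + l) + j, j) + j + l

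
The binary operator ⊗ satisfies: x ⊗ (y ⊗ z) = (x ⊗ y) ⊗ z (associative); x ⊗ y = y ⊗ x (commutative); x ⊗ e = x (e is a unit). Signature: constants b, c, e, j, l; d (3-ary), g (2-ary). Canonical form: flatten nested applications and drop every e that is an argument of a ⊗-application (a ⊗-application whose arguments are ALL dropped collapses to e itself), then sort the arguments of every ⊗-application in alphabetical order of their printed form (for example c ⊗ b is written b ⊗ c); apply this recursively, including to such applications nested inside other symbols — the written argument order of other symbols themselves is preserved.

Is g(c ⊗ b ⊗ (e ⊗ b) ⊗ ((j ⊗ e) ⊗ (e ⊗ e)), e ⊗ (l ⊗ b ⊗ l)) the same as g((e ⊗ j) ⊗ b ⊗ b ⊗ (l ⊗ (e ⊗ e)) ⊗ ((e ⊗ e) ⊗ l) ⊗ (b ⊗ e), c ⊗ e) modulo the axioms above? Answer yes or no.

Left:  g(c ⊗ b ⊗ (e ⊗ b) ⊗ ((j ⊗ e) ⊗ (e ⊗ e)), e ⊗ (l ⊗ b ⊗ l))
  Work inside:  c ⊗ b ⊗ (e ⊗ b) ⊗ ((j ⊗ e) ⊗ (e ⊗ e))
  Un-nest:  c ⊗ b ⊗ e ⊗ b ⊗ j ⊗ e ⊗ e ⊗ e
  Drop the unit:  drop e (×4)
  Sort arguments:  b ⊗ b ⊗ c ⊗ j
  Rebuild:  g(b ⊗ b ⊗ c ⊗ j, b ⊗ l ⊗ l)
Right:  g((e ⊗ j) ⊗ b ⊗ b ⊗ (l ⊗ (e ⊗ e)) ⊗ ((e ⊗ e) ⊗ l) ⊗ (b ⊗ e), c ⊗ e)
  Focus inside:  (e ⊗ j) ⊗ b ⊗ b ⊗ (l ⊗ (e ⊗ e)) ⊗ ((e ⊗ e) ⊗ l) ⊗ (b ⊗ e)
  Flatten:  e ⊗ j ⊗ b ⊗ b ⊗ l ⊗ e ⊗ e ⊗ e ⊗ e ⊗ l ⊗ b ⊗ e
  Units out:  drop e (×6)
  Sort:  b ⊗ b ⊗ b ⊗ j ⊗ l ⊗ l
  Put back:  g(b ⊗ b ⊗ b ⊗ j ⊗ l ⊗ l, c)

Answer: no — g(b ⊗ b ⊗ c ⊗ j, b ⊗ l ⊗ l) vs g(b ⊗ b ⊗ b ⊗ j ⊗ l ⊗ l, c)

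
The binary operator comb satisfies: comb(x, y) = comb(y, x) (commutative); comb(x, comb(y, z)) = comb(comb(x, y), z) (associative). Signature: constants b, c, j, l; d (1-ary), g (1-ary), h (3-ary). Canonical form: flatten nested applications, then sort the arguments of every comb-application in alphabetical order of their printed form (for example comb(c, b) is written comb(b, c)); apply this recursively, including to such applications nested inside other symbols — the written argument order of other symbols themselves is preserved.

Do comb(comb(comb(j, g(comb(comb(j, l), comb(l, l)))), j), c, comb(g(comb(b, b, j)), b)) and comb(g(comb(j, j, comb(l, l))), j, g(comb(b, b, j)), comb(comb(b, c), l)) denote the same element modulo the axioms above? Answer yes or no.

Left:  comb(comb(comb(j, g(comb(comb(j, l), comb(l, l)))), j), c, comb(g(comb(b, b, j)), b))
  Flatten:  comb(j, g(comb(comb(j, l), comb(l, l))), j, c, g(comb(b, b, j)), b)
  Canonicalize subterm:  g(comb(comb(j, l), comb(l, l)))  →  g(comb(j, l, l, l))
  Sort arguments:  comb(b, c, g(comb(b, b, j)), g(comb(j, l, l, l)), j, j)
Right:  comb(g(comb(j, j, comb(l, l))), j, g(comb(b, b, j)), comb(comb(b, c), l))
  Merge nested applications:  comb(g(comb(j, j, comb(l, l))), j, g(comb(b, b, j)), b, c, l)
  Canonicalize subterm:  g(comb(j, j, comb(l, l)))  →  g(comb(j, j, l, l))
  Sort:  comb(b, c, g(comb(b, b, j)), g(comb(j, j, l, l)), j, l)

Answer: no — comb(b, c, g(comb(b, b, j)), g(comb(j, l, l, l)), j, j) vs comb(b, c, g(comb(b, b, j)), g(comb(j, j, l, l)), j, l)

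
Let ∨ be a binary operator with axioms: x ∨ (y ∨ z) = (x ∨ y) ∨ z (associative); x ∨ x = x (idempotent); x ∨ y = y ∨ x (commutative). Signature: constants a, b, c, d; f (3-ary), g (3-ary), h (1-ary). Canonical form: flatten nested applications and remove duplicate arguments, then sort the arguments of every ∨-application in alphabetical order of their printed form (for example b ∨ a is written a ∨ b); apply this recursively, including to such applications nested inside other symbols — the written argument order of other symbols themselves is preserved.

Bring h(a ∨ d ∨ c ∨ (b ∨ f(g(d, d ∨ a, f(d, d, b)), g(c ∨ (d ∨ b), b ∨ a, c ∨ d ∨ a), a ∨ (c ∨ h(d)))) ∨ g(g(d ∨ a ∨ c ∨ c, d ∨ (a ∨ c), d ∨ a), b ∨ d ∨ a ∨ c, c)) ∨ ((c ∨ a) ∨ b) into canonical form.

Answer: a ∨ b ∨ c ∨ h(a ∨ b ∨ c ∨ d ∨ f(g(d, a ∨ d, f(d, d, b)), g(b ∨ c ∨ d, a ∨ b, a ∨ c ∨ d), a ∨ c ∨ h(d)) ∨ g(g(a ∨ c ∨ d, a ∨ c ∨ d, a ∨ d), a ∨ b ∨ c ∨ d, c))

Derivation:
Flatten:  h(a ∨ d ∨ c ∨ (b ∨ f(g(d, d ∨ a, f(d, d, b)), g(c ∨ (d ∨ b), b ∨ a, c ∨ d ∨ a), a ∨ (c ∨ h(d)))) ∨ g(g(d ∨ a ∨ c ∨ c, d ∨ (a ∨ c), d ∨ a), b ∨ d ∨ a ∨ c, c)) ∨ c ∨ a ∨ b
Simplify inside:  h(a ∨ d ∨ c ∨ (b ∨ f(g(d, d ∨ a, f(d, d, b)), g(c ∨ (d ∨ b), b ∨ a, c ∨ d ∨ a), a ∨ (c ∨ h(d)))) ∨ g(g(d ∨ a ∨ c ∨ c, d ∨ (a ∨ c), d ∨ a), b ∨ d ∨ a ∨ c, c))  →  h(a ∨ b ∨ c ∨ d ∨ f(g(d, a ∨ d, f(d, d, b)), g(b ∨ c ∨ d, a ∨ b, a ∨ c ∨ d), a ∨ c ∨ h(d)) ∨ g(g(a ∨ c ∨ d, a ∨ c ∨ d, a ∨ d), a ∨ b ∨ c ∨ d, c))
Sort arguments:  a ∨ b ∨ c ∨ h(a ∨ b ∨ c ∨ d ∨ f(g(d, a ∨ d, f(d, d, b)), g(b ∨ c ∨ d, a ∨ b, a ∨ c ∨ d), a ∨ c ∨ h(d)) ∨ g(g(a ∨ c ∨ d, a ∨ c ∨ d, a ∨ d), a ∨ b ∨ c ∨ d, c))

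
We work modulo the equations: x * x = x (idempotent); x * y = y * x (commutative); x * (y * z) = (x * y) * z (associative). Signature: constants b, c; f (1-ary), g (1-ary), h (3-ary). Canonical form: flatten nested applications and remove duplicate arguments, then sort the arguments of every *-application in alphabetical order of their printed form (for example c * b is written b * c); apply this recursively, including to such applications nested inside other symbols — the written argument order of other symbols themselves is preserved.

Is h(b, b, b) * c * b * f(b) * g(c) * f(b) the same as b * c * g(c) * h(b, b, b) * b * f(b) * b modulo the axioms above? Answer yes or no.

Left:  h(b, b, b) * c * b * f(b) * g(c) * f(b)
  Idempotence:  drop duplicate f(b)
  Order the arguments:  b * c * f(b) * g(c) * h(b, b, b)
Right:  b * c * g(c) * h(b, b, b) * b * f(b) * b
  Idempotence:  drop duplicate b, b
  Sort:  b * c * f(b) * g(c) * h(b, b, b)

Answer: yes — both canonical forms are b * c * f(b) * g(c) * h(b, b, b)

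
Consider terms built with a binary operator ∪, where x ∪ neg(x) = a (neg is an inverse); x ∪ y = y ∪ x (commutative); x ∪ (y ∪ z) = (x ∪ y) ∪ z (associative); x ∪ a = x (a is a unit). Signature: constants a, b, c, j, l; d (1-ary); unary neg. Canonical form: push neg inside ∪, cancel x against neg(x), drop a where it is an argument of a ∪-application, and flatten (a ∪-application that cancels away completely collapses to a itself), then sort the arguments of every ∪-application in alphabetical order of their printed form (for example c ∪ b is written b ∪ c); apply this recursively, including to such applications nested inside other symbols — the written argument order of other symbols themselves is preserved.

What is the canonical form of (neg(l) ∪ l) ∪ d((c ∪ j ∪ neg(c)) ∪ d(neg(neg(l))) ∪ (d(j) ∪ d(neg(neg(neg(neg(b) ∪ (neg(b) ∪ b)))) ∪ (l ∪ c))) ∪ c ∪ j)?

Answer: d(c ∪ d(b ∪ c ∪ l) ∪ d(j) ∪ d(l) ∪ j ∪ j)

Derivation:
Push neg inside:  distribute neg over ∪ and collapse double neg
Cancel inverse pairs:  l cancels
Combine occurrences:  d(c ∪ d(b ∪ c ∪ l) ∪ d(j) ∪ d(l) ∪ j ∪ j)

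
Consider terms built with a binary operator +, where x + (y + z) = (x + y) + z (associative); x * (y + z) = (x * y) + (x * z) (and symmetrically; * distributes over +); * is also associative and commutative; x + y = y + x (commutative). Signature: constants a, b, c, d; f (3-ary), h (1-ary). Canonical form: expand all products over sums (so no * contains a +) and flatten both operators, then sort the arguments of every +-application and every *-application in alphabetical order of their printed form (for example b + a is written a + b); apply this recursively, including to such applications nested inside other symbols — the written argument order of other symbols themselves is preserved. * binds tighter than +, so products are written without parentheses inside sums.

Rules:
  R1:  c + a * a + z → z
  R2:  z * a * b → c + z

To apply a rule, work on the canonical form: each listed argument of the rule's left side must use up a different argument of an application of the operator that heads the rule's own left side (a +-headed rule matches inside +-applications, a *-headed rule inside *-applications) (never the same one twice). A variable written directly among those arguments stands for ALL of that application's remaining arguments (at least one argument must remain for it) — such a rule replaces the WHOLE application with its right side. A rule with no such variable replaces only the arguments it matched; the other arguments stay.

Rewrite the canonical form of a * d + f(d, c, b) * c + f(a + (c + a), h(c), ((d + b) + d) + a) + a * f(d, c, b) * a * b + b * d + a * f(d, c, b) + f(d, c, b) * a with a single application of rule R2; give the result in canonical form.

Answer: a * d + a * f(d, c, b) + a * f(d, c, b) + a * f(d, c, b) + b * d + c + c * f(d, c, b) + f(a + a + c, h(c), a + b + d + d)

Derivation:
Canonical form:  a * a * b * f(d, c, b) + a * d + a * f(d, c, b) + a * f(d, c, b) + b * d + c * f(d, c, b) + f(a + a + c, h(c), a + b + d + d)
Apply R2:  consuming a, b;  z := a * f(d, c, b)
Every leftover argument binds to the variable; the entire application is replaced.
Result:  a * d + a * f(d, c, b) + a * f(d, c, b) + a * f(d, c, b) + b * d + c + c * f(d, c, b) + f(a + a + c, h(c), a + b + d + d)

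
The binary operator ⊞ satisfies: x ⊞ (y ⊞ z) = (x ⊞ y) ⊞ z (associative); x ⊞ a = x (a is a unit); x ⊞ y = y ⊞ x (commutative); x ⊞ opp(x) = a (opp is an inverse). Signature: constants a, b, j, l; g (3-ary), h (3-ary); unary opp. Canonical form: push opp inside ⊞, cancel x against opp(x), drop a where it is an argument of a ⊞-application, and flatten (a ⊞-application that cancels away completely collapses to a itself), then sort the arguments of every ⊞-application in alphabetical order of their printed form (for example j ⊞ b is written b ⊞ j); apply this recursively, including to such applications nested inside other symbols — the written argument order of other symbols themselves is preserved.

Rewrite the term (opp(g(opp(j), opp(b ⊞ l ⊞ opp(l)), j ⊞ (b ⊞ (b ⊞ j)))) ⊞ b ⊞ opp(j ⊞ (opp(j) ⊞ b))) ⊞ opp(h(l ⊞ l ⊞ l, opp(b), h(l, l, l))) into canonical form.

Answer: opp(g(opp(j), opp(b), b ⊞ b ⊞ j ⊞ j)) ⊞ opp(h(l ⊞ l ⊞ l, opp(b), h(l, l, l)))

Derivation:
Push opp inside:  distribute opp over ⊞ and collapse double opp
Cancel inverse pairs:  b cancels; j cancels
Collect terms:  opp(g(opp(j), opp(b), b ⊞ b ⊞ j ⊞ j)) ⊞ opp(h(l ⊞ l ⊞ l, opp(b), h(l, l, l)))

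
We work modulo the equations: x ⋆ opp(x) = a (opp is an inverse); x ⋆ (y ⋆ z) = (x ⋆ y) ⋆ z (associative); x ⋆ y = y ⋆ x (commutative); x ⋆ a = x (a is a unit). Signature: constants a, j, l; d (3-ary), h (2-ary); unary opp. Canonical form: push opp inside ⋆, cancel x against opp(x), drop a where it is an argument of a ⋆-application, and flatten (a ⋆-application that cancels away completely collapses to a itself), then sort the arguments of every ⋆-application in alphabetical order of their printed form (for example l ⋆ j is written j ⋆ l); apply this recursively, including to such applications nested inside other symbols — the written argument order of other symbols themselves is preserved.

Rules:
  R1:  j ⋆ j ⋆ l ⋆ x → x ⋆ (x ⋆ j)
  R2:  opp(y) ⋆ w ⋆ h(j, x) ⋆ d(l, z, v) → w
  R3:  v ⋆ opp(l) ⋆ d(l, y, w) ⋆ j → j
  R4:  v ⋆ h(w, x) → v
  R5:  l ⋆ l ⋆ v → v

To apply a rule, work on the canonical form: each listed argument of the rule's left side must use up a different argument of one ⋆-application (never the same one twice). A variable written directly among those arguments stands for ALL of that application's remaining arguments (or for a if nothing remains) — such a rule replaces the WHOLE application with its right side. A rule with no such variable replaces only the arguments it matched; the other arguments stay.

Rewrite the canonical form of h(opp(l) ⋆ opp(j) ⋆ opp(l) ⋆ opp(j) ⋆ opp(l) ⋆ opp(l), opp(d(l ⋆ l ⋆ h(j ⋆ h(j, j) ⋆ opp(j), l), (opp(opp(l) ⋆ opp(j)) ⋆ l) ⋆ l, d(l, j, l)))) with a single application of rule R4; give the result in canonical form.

Answer: h(opp(j) ⋆ opp(j) ⋆ opp(l) ⋆ opp(l) ⋆ opp(l) ⋆ opp(l), opp(d(l ⋆ l, j ⋆ l ⋆ l ⋆ l, d(l, j, l))))

Derivation:
Canonical form:  h(opp(j) ⋆ opp(j) ⋆ opp(l) ⋆ opp(l) ⋆ opp(l) ⋆ opp(l), opp(d(h(h(j, j), l) ⋆ l ⋆ l, j ⋆ l ⋆ l ⋆ l, d(l, j, l))))
Apply R4:  consuming h(h(j, j), l);  v := l ⋆ l, w := h(j, j), x := l
The extension variable absorbs all remaining arguments, so the whole application is rewritten.
New term:  h(opp(j) ⋆ opp(j) ⋆ opp(l) ⋆ opp(l) ⋆ opp(l) ⋆ opp(l), opp(d(l ⋆ l, j ⋆ l ⋆ l ⋆ l, d(l, j, l))))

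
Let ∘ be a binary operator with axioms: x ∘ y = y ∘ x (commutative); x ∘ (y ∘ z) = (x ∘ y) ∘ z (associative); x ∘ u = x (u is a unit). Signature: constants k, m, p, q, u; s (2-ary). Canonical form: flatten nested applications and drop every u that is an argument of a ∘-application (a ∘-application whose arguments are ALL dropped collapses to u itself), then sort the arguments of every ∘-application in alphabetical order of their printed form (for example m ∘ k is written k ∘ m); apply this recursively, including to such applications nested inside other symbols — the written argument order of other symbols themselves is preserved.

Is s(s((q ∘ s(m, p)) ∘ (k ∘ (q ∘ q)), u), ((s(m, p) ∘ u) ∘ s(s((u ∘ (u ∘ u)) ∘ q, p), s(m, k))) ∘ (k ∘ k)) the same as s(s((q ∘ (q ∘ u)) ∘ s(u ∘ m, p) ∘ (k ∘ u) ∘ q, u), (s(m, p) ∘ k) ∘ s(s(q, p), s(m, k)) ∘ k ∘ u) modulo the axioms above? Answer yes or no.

Left:  s(s((q ∘ s(m, p)) ∘ (k ∘ (q ∘ q)), u), ((s(m, p) ∘ u) ∘ s(s((u ∘ (u ∘ u)) ∘ q, p), s(m, k))) ∘ (k ∘ k))
  Work inside:  ((s(m, p) ∘ u) ∘ s(s((u ∘ (u ∘ u)) ∘ q, p), s(m, k))) ∘ (k ∘ k)
  Un-nest:  s(m, p) ∘ u ∘ s(s((u ∘ (u ∘ u)) ∘ q, p), s(m, k)) ∘ k ∘ k
  Inside:  s(s((u ∘ (u ∘ u)) ∘ q, p), s(m, k))  →  s(s(q, p), s(m, k))
  Drop the unit:  drop u
  Order the arguments:  k ∘ k ∘ s(m, p) ∘ s(s(q, p), s(m, k))
  Reassemble:  s(s(k ∘ q ∘ q ∘ q ∘ s(m, p), u), k ∘ k ∘ s(m, p) ∘ s(s(q, p), s(m, k)))
Right:  s(s((q ∘ (q ∘ u)) ∘ s(u ∘ m, p) ∘ (k ∘ u) ∘ q, u), (s(m, p) ∘ k) ∘ s(s(q, p), s(m, k)) ∘ k ∘ u)
  Work inside:  (s(m, p) ∘ k) ∘ s(s(q, p), s(m, k)) ∘ k ∘ u
  Flatten:  s(m, p) ∘ k ∘ s(s(q, p), s(m, k)) ∘ k ∘ u
  Unit:  drop u
  Sort:  k ∘ k ∘ s(m, p) ∘ s(s(q, p), s(m, k))
  Rebuild:  s(s(k ∘ q ∘ q ∘ q ∘ s(m, p), u), k ∘ k ∘ s(m, p) ∘ s(s(q, p), s(m, k)))

Answer: yes — both canonical forms are s(s(k ∘ q ∘ q ∘ q ∘ s(m, p), u), k ∘ k ∘ s(m, p) ∘ s(s(q, p), s(m, k)))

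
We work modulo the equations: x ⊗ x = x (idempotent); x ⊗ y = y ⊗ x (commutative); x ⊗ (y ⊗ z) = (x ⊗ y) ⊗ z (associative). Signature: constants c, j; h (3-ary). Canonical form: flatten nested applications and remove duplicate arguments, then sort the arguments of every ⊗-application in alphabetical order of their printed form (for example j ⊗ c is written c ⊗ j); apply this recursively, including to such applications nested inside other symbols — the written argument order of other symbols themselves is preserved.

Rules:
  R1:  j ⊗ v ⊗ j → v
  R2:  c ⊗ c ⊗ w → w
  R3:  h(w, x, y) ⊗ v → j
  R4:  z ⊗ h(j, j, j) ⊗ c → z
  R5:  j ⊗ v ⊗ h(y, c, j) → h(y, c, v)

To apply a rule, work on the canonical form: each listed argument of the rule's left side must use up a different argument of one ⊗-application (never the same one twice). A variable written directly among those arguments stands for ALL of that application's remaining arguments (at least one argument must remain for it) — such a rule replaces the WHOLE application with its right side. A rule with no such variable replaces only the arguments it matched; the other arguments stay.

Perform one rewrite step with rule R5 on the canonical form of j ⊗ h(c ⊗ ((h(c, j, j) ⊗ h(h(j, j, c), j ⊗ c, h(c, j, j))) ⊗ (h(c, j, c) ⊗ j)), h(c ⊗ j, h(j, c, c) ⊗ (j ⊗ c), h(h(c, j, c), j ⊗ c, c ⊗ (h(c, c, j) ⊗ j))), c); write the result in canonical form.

Canonical form:  h(c ⊗ h(c, j, c) ⊗ h(c, j, j) ⊗ h(h(j, j, c), c ⊗ j, h(c, j, j)) ⊗ j, h(c ⊗ j, c ⊗ h(j, c, c) ⊗ j, h(h(c, j, c), c ⊗ j, c ⊗ h(c, c, j) ⊗ j)), c) ⊗ j
Apply R5:  consuming h(c, c, j), j;  v := c, y := c
The variable takes the whole remainder — replace the entire application.
Result:  h(c ⊗ h(c, j, c) ⊗ h(c, j, j) ⊗ h(h(j, j, c), c ⊗ j, h(c, j, j)) ⊗ j, h(c ⊗ j, c ⊗ h(j, c, c) ⊗ j, h(h(c, j, c), c ⊗ j, h(c, c, c))), c) ⊗ j

Answer: h(c ⊗ h(c, j, c) ⊗ h(c, j, j) ⊗ h(h(j, j, c), c ⊗ j, h(c, j, j)) ⊗ j, h(c ⊗ j, c ⊗ h(j, c, c) ⊗ j, h(h(c, j, c), c ⊗ j, h(c, c, c))), c) ⊗ j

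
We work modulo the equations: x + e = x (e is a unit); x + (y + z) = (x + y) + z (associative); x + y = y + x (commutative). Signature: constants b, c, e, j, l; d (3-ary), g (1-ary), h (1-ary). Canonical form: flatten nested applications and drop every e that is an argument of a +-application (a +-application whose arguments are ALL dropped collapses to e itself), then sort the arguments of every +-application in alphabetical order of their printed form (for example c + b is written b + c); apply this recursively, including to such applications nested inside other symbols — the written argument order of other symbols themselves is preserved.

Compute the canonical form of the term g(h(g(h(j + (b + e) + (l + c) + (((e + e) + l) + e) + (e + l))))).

Answer: g(h(g(h(b + c + j + l + l + l))))

Derivation:
Descend into:  j + (b + e) + (l + c) + (((e + e) + l) + e) + (e + l)
Un-nest:  j + b + e + l + c + e + e + l + e + e + l
Drop the unit:  drop e (×5)
Sort:  b + c + j + l + l + l
Reassemble:  g(h(g(h(b + c + j + l + l + l))))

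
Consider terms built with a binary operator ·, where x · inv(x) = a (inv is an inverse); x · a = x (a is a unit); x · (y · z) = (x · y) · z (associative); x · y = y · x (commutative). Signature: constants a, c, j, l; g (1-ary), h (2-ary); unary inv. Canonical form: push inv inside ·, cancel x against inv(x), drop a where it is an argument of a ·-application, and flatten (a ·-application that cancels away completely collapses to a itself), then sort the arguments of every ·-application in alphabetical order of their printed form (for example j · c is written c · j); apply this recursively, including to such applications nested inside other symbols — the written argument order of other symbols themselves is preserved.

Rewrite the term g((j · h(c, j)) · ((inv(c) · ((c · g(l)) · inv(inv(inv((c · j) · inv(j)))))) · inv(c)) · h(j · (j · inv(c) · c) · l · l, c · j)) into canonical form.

Work inside:  (j · h(c, j)) · ((inv(c) · ((c · g(l)) · inv(inv(inv((c · j) · inv(j)))))) · inv(c)) · h(j · (j · inv(c) · c) · l · l, c · j)
Push inv inside:  distribute inv over · and collapse double inv
Collect:  j · h(c, j) · inv(c) · inv(c) · g(l) · h(j · j · l · l, c · j)
Order the arguments:  g(l) · h(c, j) · h(j · j · l · l, c · j) · inv(c) · inv(c) · j
Put back:  g(g(l) · h(c, j) · h(j · j · l · l, c · j) · inv(c) · inv(c) · j)

Answer: g(g(l) · h(c, j) · h(j · j · l · l, c · j) · inv(c) · inv(c) · j)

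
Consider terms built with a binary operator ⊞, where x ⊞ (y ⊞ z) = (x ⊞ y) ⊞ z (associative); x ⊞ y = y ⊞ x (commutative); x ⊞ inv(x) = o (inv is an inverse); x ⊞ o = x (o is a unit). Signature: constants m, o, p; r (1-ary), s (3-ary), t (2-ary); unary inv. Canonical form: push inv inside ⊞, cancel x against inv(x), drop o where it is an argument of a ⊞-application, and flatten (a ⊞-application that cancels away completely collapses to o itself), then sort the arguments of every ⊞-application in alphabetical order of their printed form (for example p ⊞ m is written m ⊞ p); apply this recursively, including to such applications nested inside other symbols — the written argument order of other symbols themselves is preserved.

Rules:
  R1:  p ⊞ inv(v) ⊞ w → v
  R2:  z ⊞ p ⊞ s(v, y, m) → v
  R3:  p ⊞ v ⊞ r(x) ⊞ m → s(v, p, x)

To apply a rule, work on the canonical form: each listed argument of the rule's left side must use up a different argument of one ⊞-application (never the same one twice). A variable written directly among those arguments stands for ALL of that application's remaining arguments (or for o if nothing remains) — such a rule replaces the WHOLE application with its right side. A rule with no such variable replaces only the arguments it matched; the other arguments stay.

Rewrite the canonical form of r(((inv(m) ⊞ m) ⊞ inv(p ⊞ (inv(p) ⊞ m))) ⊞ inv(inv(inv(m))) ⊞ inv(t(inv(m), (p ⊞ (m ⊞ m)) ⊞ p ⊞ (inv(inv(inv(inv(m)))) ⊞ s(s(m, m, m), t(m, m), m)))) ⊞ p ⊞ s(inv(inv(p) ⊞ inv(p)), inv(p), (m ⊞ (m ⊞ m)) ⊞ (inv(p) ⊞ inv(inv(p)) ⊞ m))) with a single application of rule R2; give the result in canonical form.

Canonical form:  r(inv(m) ⊞ inv(m) ⊞ inv(t(inv(m), m ⊞ m ⊞ m ⊞ p ⊞ p ⊞ s(s(m, m, m), t(m, m), m))) ⊞ p ⊞ s(p ⊞ p, inv(p), m ⊞ m ⊞ m ⊞ m))
R2 matches:  uses p, s(s(m, m, m), t(m, m), m);  v := s(m, m, m), y := t(m, m), z := m ⊞ m ⊞ m ⊞ p
The variable takes the whole remainder — replace the entire application.
Result:  r(inv(m) ⊞ inv(m) ⊞ inv(t(inv(m), s(m, m, m))) ⊞ p ⊞ s(p ⊞ p, inv(p), m ⊞ m ⊞ m ⊞ m))

Answer: r(inv(m) ⊞ inv(m) ⊞ inv(t(inv(m), s(m, m, m))) ⊞ p ⊞ s(p ⊞ p, inv(p), m ⊞ m ⊞ m ⊞ m))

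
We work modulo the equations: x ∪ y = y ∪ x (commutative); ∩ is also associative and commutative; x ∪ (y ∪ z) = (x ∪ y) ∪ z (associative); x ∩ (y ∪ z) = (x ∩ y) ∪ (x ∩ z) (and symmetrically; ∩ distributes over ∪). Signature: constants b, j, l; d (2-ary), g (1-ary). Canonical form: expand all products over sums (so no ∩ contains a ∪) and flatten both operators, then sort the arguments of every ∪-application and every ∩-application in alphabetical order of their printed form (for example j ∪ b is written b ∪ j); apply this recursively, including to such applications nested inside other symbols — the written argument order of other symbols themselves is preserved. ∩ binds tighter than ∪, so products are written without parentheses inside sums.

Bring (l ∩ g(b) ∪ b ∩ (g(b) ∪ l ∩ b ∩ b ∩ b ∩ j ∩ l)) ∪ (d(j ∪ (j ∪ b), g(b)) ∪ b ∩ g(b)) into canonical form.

Distribute:  g(b) ∩ l ∪ b ∩ g(b) ∪ b ∩ b ∩ b ∩ b ∩ j ∩ l ∩ l ∪ d(b ∪ j ∪ j, g(b)) ∪ b ∩ g(b)
Order the arguments:  b ∩ b ∩ b ∩ b ∩ j ∩ l ∩ l ∪ b ∩ g(b) ∪ b ∩ g(b) ∪ d(b ∪ j ∪ j, g(b)) ∪ g(b) ∩ l

Answer: b ∩ b ∩ b ∩ b ∩ j ∩ l ∩ l ∪ b ∩ g(b) ∪ b ∩ g(b) ∪ d(b ∪ j ∪ j, g(b)) ∪ g(b) ∩ l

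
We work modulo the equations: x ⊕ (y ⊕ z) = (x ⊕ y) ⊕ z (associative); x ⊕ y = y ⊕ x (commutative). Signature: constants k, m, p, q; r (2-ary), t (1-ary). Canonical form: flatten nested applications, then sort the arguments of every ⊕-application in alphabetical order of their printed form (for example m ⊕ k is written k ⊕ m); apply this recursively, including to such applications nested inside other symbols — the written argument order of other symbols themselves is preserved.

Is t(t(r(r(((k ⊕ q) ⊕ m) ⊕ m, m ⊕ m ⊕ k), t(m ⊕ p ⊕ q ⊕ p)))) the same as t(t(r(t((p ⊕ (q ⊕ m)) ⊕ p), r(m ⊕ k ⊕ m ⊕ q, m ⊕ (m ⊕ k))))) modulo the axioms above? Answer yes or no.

Answer: no — t(t(r(r(k ⊕ m ⊕ m ⊕ q, k ⊕ m ⊕ m), t(m ⊕ p ⊕ p ⊕ q)))) vs t(t(r(t(m ⊕ p ⊕ p ⊕ q), r(k ⊕ m ⊕ m ⊕ q, k ⊕ m ⊕ m))))

Derivation:
Left:  t(t(r(r(((k ⊕ q) ⊕ m) ⊕ m, m ⊕ m ⊕ k), t(m ⊕ p ⊕ q ⊕ p))))
  Descend into:  ((k ⊕ q) ⊕ m) ⊕ m
  Merge nested applications:  k ⊕ q ⊕ m ⊕ m
  Sort arguments:  k ⊕ m ⊕ m ⊕ q
  Reassemble:  t(t(r(r(k ⊕ m ⊕ m ⊕ q, k ⊕ m ⊕ m), t(m ⊕ p ⊕ p ⊕ q))))
Right:  t(t(r(t((p ⊕ (q ⊕ m)) ⊕ p), r(m ⊕ k ⊕ m ⊕ q, m ⊕ (m ⊕ k)))))
  Descend into:  (p ⊕ (q ⊕ m)) ⊕ p
  Flatten:  p ⊕ q ⊕ m ⊕ p
  Order the arguments:  m ⊕ p ⊕ p ⊕ q
  Put back:  t(t(r(t(m ⊕ p ⊕ p ⊕ q), r(k ⊕ m ⊕ m ⊕ q, k ⊕ m ⊕ m))))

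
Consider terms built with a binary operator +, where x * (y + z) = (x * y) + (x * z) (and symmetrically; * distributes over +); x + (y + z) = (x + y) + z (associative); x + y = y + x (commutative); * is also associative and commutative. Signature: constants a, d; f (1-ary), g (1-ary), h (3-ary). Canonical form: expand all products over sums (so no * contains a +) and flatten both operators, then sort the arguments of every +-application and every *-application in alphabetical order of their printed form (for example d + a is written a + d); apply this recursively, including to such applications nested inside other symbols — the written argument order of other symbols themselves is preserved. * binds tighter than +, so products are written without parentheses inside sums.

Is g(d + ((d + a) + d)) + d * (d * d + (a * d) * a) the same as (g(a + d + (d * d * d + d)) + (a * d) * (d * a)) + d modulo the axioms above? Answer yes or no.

Left:  g(d + ((d + a) + d)) + d * (d * d + (a * d) * a)
  Expand products over sums:  g(a + d + d + d) + d * d * d + a * a * d * d
  Order the arguments:  a * a * d * d + d * d * d + g(a + d + d + d)
Right:  (g(a + d + (d * d * d + d)) + (a * d) * (d * a)) + d
  Merge nested applications:  g(a + d + d + d * d * d) + a * a * d * d + d
  Sort arguments:  a * a * d * d + d + g(a + d + d + d * d * d)

Answer: no — a * a * d * d + d * d * d + g(a + d + d + d) vs a * a * d * d + d + g(a + d + d + d * d * d)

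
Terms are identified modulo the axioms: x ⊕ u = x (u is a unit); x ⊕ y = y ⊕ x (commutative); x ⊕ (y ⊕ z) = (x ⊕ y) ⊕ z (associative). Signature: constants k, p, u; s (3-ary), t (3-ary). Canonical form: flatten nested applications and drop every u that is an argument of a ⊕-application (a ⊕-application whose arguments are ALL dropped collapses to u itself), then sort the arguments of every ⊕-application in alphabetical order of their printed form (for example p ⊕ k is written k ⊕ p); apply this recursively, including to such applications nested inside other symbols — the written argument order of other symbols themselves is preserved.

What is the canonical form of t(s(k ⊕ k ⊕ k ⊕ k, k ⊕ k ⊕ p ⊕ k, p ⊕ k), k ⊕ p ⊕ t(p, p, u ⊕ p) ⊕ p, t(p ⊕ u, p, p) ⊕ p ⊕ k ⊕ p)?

Descend into:  t(p ⊕ u, p, p) ⊕ p ⊕ k ⊕ p
Canonicalize subterm:  t(p ⊕ u, p, p)  →  t(p, p, p)
Order the arguments:  k ⊕ p ⊕ p ⊕ t(p, p, p)
Reassemble:  t(s(k ⊕ k ⊕ k ⊕ k, k ⊕ k ⊕ k ⊕ p, k ⊕ p), k ⊕ p ⊕ p ⊕ t(p, p, p), k ⊕ p ⊕ p ⊕ t(p, p, p))

Answer: t(s(k ⊕ k ⊕ k ⊕ k, k ⊕ k ⊕ k ⊕ p, k ⊕ p), k ⊕ p ⊕ p ⊕ t(p, p, p), k ⊕ p ⊕ p ⊕ t(p, p, p))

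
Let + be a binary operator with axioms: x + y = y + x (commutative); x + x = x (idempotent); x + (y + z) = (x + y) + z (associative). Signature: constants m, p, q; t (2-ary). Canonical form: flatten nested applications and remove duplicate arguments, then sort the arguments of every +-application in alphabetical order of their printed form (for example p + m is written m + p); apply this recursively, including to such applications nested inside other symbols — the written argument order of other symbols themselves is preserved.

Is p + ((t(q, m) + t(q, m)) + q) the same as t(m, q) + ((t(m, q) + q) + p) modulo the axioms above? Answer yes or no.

Answer: no — p + q + t(q, m) vs p + q + t(m, q)

Derivation:
Left:  p + ((t(q, m) + t(q, m)) + q)
  Merge nested applications:  p + t(q, m) + t(q, m) + q
  Drop duplicates:  drop duplicate t(q, m)
  Sort arguments:  p + q + t(q, m)
Right:  t(m, q) + ((t(m, q) + q) + p)
  Un-nest:  t(m, q) + t(m, q) + q + p
  Idempotence:  drop duplicate t(m, q)
  Sort arguments:  p + q + t(m, q)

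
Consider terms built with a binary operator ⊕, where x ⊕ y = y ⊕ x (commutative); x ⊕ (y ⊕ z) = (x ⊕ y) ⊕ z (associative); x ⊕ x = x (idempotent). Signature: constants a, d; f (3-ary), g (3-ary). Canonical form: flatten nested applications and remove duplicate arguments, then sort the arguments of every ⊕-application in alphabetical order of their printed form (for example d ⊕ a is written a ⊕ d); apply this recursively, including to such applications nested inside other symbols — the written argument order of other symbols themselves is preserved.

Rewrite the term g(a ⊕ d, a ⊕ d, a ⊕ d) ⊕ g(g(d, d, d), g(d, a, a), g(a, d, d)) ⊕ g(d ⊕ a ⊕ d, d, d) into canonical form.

Answer: g(a ⊕ d, a ⊕ d, a ⊕ d) ⊕ g(a ⊕ d, d, d) ⊕ g(g(d, d, d), g(d, a, a), g(a, d, d))

Derivation:
Canonicalize subterm:  g(d ⊕ a ⊕ d, d, d)  →  g(a ⊕ d, d, d)
Order the arguments:  g(a ⊕ d, a ⊕ d, a ⊕ d) ⊕ g(a ⊕ d, d, d) ⊕ g(g(d, d, d), g(d, a, a), g(a, d, d))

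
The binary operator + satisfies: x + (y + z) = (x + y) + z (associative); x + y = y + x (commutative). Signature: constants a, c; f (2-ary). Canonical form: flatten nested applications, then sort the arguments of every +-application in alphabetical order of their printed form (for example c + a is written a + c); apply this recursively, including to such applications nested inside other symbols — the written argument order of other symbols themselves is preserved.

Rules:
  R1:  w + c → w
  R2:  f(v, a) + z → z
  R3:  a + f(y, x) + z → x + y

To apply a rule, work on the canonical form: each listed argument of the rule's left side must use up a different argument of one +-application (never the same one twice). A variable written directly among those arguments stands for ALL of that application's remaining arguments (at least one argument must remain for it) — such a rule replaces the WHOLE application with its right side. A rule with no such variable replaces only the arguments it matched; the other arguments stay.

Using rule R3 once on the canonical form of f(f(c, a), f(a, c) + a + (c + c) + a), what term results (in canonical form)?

Answer: f(f(c, a), a + c)

Derivation:
Canonical form:  f(f(c, a), a + a + c + c + f(a, c))
R3 matches:  uses a, f(a, c);  x := c, y := a, z := a + c + c
Every leftover argument binds to the variable; the entire application is replaced.
Result:  f(f(c, a), a + c)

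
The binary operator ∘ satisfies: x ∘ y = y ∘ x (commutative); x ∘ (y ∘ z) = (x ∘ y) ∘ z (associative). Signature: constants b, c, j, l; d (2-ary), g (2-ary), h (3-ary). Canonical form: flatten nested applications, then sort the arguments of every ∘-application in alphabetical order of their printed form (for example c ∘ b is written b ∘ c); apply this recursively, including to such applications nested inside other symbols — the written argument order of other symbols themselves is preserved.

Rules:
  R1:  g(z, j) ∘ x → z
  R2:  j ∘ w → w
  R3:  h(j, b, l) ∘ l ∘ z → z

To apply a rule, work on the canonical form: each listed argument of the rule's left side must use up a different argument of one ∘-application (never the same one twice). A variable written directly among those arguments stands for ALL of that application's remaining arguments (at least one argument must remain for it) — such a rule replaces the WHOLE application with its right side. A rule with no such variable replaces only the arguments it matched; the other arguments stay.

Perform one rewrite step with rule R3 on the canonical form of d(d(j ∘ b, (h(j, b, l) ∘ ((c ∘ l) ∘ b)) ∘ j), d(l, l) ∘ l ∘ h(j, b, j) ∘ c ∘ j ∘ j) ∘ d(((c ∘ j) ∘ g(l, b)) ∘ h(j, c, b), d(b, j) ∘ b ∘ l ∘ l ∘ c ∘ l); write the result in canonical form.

Canonical form:  d(c ∘ g(l, b) ∘ h(j, c, b) ∘ j, b ∘ c ∘ d(b, j) ∘ l ∘ l ∘ l) ∘ d(d(b ∘ j, b ∘ c ∘ h(j, b, l) ∘ j ∘ l), c ∘ d(l, l) ∘ h(j, b, j) ∘ j ∘ j ∘ l)
R3 matches:  uses h(j, b, l), l;  z := b ∘ c ∘ j
The extension variable absorbs all remaining arguments, so the whole application is rewritten.
New term:  d(c ∘ g(l, b) ∘ h(j, c, b) ∘ j, b ∘ c ∘ d(b, j) ∘ l ∘ l ∘ l) ∘ d(d(b ∘ j, b ∘ c ∘ j), c ∘ d(l, l) ∘ h(j, b, j) ∘ j ∘ j ∘ l)

Answer: d(c ∘ g(l, b) ∘ h(j, c, b) ∘ j, b ∘ c ∘ d(b, j) ∘ l ∘ l ∘ l) ∘ d(d(b ∘ j, b ∘ c ∘ j), c ∘ d(l, l) ∘ h(j, b, j) ∘ j ∘ j ∘ l)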